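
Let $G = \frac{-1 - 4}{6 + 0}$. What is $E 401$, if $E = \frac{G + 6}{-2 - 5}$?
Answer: $- \frac{12431}{42} \approx -295.98$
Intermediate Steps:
$G = - \frac{5}{6} \approx -0.83333$
$E = - \frac{31}{42}$ ($E = \frac{- \frac{5}{6} + 6}{-2 - 5} = \frac{31}{6 \left(-7\right)} = \frac{31}{6} \left(- \frac{1}{7}\right) = - \frac{31}{42} \approx -0.7381$)
$E 401 = \left(- \frac{31}{42}\right) 401 = - \frac{12431}{42}$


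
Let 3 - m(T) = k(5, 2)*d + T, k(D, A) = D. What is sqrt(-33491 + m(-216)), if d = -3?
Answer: I*sqrt(33257) ≈ 182.36*I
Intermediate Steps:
m(T) = 18 - T (m(T) = 3 - (5*(-3) + T) = 3 - (-15 + T) = 3 + (15 - T) = 18 - T)
sqrt(-33491 + m(-216)) = sqrt(-33491 + (18 - 1*(-216))) = sqrt(-33491 + (18 + 216)) = sqrt(-33491 + 234) = sqrt(-33257) = I*sqrt(33257)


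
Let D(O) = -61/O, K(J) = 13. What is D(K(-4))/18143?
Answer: -61/235859 ≈ -0.00025863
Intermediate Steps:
D(K(-4))/18143 = -61/13/18143 = -61*1/13*(1/18143) = -61/13*1/18143 = -61/235859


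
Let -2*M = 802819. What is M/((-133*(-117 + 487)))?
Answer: 802819/98420 ≈ 8.1571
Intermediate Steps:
M = -802819/2 (M = -½*802819 = -802819/2 ≈ -4.0141e+5)
M/((-133*(-117 + 487))) = -802819*(-1/(133*(-117 + 487)))/2 = -802819/(2*((-133*370))) = -802819/2/(-49210) = -802819/2*(-1/49210) = 802819/98420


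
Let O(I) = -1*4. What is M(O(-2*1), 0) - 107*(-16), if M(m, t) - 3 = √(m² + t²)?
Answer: 1719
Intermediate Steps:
O(I) = -4
M(m, t) = 3 + √(m² + t²)
M(O(-2*1), 0) - 107*(-16) = (3 + √((-4)² + 0²)) - 107*(-16) = (3 + √(16 + 0)) + 1712 = (3 + √16) + 1712 = (3 + 4) + 1712 = 7 + 1712 = 1719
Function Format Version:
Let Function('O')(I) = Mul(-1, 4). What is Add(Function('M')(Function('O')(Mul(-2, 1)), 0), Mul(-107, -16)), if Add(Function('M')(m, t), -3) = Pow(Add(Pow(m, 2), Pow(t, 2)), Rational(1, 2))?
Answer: 1719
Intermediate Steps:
Function('O')(I) = -4
Function('M')(m, t) = Add(3, Pow(Add(Pow(m, 2), Pow(t, 2)), Rational(1, 2)))
Add(Function('M')(Function('O')(Mul(-2, 1)), 0), Mul(-107, -16)) = Add(Add(3, Pow(Add(Pow(-4, 2), Pow(0, 2)), Rational(1, 2))), Mul(-107, -16)) = Add(Add(3, Pow(Add(16, 0), Rational(1, 2))), 1712) = Add(Add(3, Pow(16, Rational(1, 2))), 1712) = Add(Add(3, 4), 1712) = Add(7, 1712) = 1719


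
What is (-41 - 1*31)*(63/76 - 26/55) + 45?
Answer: 20223/1045 ≈ 19.352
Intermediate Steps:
(-41 - 1*31)*(63/76 - 26/55) + 45 = (-41 - 31)*(63*(1/76) - 26*1/55) + 45 = -72*(63/76 - 26/55) + 45 = -72*1489/4180 + 45 = -26802/1045 + 45 = 20223/1045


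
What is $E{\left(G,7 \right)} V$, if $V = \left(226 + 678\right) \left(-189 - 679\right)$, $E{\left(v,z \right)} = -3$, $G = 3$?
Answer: $2354016$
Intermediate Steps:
$V = -784672$ ($V = 904 \left(-868\right) = -784672$)
$E{\left(G,7 \right)} V = \left(-3\right) \left(-784672\right) = 2354016$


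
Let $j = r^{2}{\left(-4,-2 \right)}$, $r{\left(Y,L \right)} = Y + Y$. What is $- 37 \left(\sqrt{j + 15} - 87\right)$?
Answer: $3219 - 37 \sqrt{79} \approx 2890.1$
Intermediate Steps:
$r{\left(Y,L \right)} = 2 Y$
$j = 64$ ($j = \left(2 \left(-4\right)\right)^{2} = \left(-8\right)^{2} = 64$)
$- 37 \left(\sqrt{j + 15} - 87\right) = - 37 \left(\sqrt{64 + 15} - 87\right) = - 37 \left(\sqrt{79} - 87\right) = - 37 \left(-87 + \sqrt{79}\right) = 3219 - 37 \sqrt{79}$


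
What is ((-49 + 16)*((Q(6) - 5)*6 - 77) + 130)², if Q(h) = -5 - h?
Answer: 34093921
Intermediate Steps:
((-49 + 16)*((Q(6) - 5)*6 - 77) + 130)² = ((-49 + 16)*(((-5 - 1*6) - 5)*6 - 77) + 130)² = (-33*(((-5 - 6) - 5)*6 - 77) + 130)² = (-33*((-11 - 5)*6 - 77) + 130)² = (-33*(-16*6 - 77) + 130)² = (-33*(-96 - 77) + 130)² = (-33*(-173) + 130)² = (5709 + 130)² = 5839² = 34093921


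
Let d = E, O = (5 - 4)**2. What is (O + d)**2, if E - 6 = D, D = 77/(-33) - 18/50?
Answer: 104329/5625 ≈ 18.547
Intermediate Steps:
O = 1 (O = 1**2 = 1)
D = -202/75 (D = 77*(-1/33) - 18*1/50 = -7/3 - 9/25 = -202/75 ≈ -2.6933)
E = 248/75 (E = 6 - 202/75 = 248/75 ≈ 3.3067)
d = 248/75 ≈ 3.3067
(O + d)**2 = (1 + 248/75)**2 = (323/75)**2 = 104329/5625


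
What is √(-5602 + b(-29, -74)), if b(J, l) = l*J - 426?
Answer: I*√3882 ≈ 62.306*I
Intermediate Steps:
b(J, l) = -426 + J*l (b(J, l) = J*l - 426 = -426 + J*l)
√(-5602 + b(-29, -74)) = √(-5602 + (-426 - 29*(-74))) = √(-5602 + (-426 + 2146)) = √(-5602 + 1720) = √(-3882) = I*√3882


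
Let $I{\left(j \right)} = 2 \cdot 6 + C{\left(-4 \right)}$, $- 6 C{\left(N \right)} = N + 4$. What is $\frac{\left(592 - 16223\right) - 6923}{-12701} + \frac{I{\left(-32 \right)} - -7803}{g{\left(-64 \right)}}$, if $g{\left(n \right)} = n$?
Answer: $- \frac{97814859}{812864} \approx -120.33$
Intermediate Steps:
$C{\left(N \right)} = - \frac{2}{3} - \frac{N}{6}$ ($C{\left(N \right)} = - \frac{N + 4}{6} = - \frac{4 + N}{6} = - \frac{2}{3} - \frac{N}{6}$)
$I{\left(j \right)} = 12$ ($I{\left(j \right)} = 2 \cdot 6 - 0 = 12 + \left(- \frac{2}{3} + \frac{2}{3}\right) = 12 + 0 = 12$)
$\frac{\left(592 - 16223\right) - 6923}{-12701} + \frac{I{\left(-32 \right)} - -7803}{g{\left(-64 \right)}} = \frac{\left(592 - 16223\right) - 6923}{-12701} + \frac{12 - -7803}{-64} = \left(-15631 - 6923\right) \left(- \frac{1}{12701}\right) + \left(12 + 7803\right) \left(- \frac{1}{64}\right) = \left(-22554\right) \left(- \frac{1}{12701}\right) + 7815 \left(- \frac{1}{64}\right) = \frac{22554}{12701} - \frac{7815}{64} = - \frac{97814859}{812864}$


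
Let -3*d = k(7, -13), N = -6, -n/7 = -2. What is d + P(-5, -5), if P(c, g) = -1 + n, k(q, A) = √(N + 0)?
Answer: 13 - I*√6/3 ≈ 13.0 - 0.8165*I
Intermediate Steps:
n = 14 (n = -7*(-2) = 14)
k(q, A) = I*√6 (k(q, A) = √(-6 + 0) = √(-6) = I*√6)
P(c, g) = 13 (P(c, g) = -1 + 14 = 13)
d = -I*√6/3 ≈ -0.8165*I
d + P(-5, -5) = -I*√6/3 + 13 = 13 - I*√6/3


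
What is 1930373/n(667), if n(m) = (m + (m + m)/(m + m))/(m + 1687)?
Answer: 2272049021/334 ≈ 6.8025e+6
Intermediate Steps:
n(m) = (1 + m)/(1687 + m) (n(m) = (m + (2*m)/((2*m)))/(1687 + m) = (m + (2*m)*(1/(2*m)))/(1687 + m) = (m + 1)/(1687 + m) = (1 + m)/(1687 + m))
1930373/n(667) = 1930373/(((1 + 667)/(1687 + 667))) = 1930373/((668/2354)) = 1930373/(((1/2354)*668)) = 1930373/(334/1177) = 1930373*(1177/334) = 2272049021/334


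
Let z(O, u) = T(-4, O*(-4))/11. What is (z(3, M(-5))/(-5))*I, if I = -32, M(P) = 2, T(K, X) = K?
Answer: -128/55 ≈ -2.3273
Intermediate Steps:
z(O, u) = -4/11
(z(3, M(-5))/(-5))*I = (-4/11/(-5))*(-32) = -⅕*(-4/11)*(-32) = (4/55)*(-32) = -128/55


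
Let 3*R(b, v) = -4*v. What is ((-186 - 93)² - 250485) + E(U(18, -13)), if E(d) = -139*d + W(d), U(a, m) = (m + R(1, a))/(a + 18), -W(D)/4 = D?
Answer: -6209893/36 ≈ -1.7250e+5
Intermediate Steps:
R(b, v) = -4*v/3 (R(b, v) = (-4*v)/3 = -4*v/3)
W(D) = -4*D
U(a, m) = (m - 4*a/3)/(18 + a) (U(a, m) = (m - 4*a/3)/(a + 18) = (m - 4*a/3)/(18 + a))
E(d) = -143*d (E(d) = -139*d - 4*d = -143*d)
((-186 - 93)² - 250485) + E(U(18, -13)) = ((-186 - 93)² - 250485) - 143*(-13 - 4/3*18)/(18 + 18) = ((-279)² - 250485) - 143*(-13 - 24)/36 = (77841 - 250485) - 143*(-37)/36 = -172644 - 143*(-37/36) = -172644 + 5291/36 = -6209893/36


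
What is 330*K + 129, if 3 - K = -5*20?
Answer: 34119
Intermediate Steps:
K = 103 (K = 3 - (-5)*20 = 3 - 1*(-100) = 3 + 100 = 103)
330*K + 129 = 330*103 + 129 = 33990 + 129 = 34119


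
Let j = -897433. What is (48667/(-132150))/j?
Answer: 48667/118595770950 ≈ 4.1036e-7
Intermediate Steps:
(48667/(-132150))/j = (48667/(-132150))/(-897433) = (48667*(-1/132150))*(-1/897433) = -48667/132150*(-1/897433) = 48667/118595770950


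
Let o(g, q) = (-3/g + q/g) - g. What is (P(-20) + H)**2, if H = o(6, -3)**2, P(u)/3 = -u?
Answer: 11881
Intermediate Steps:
P(u) = -3*u (P(u) = 3*(-u) = -3*u)
o(g, q) = -g - 3/g + q/g
H = 49 (H = ((-3 - 3 - 1*6**2)/6)**2 = ((-3 - 3 - 1*36)/6)**2 = ((-3 - 3 - 36)/6)**2 = ((1/6)*(-42))**2 = (-7)**2 = 49)
(P(-20) + H)**2 = (-3*(-20) + 49)**2 = (60 + 49)**2 = 109**2 = 11881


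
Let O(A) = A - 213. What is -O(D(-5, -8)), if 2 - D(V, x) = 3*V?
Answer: 196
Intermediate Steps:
D(V, x) = 2 - 3*V
O(A) = -213 + A
-O(D(-5, -8)) = -(-213 + (2 - 3*(-5))) = -(-213 + (2 + 15)) = -(-213 + 17) = -1*(-196) = 196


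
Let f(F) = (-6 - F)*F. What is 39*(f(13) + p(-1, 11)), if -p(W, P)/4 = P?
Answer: -11349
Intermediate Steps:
p(W, P) = -4*P
f(F) = F*(-6 - F)
39*(f(13) + p(-1, 11)) = 39*(-1*13*(6 + 13) - 4*11) = 39*(-1*13*19 - 44) = 39*(-247 - 44) = 39*(-291) = -11349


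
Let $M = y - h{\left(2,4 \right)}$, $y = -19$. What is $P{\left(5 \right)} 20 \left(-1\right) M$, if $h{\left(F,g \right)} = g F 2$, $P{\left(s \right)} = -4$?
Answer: $-2800$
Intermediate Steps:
$h{\left(F,g \right)} = 2 F g$ ($h{\left(F,g \right)} = F g 2 = 2 F g$)
$M = -35$ ($M = -19 - 2 \cdot 2 \cdot 4 = -19 - 16 = -35$)
$P{\left(5 \right)} 20 \left(-1\right) M = - 4 \cdot 20 \left(-1\right) \left(-35\right) = \left(-4\right) \left(-20\right) \left(-35\right) = 80 \left(-35\right) = -2800$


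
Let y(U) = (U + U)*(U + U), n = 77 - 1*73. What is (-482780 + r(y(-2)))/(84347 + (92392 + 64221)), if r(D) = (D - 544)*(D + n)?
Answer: -24667/12048 ≈ -2.0474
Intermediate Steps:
n = 4 (n = 77 - 73 = 4)
y(U) = 4*U² (y(U) = (2*U)*(2*U) = 4*U²)
r(D) = (-544 + D)*(4 + D) (r(D) = (D - 544)*(D + 4) = (-544 + D)*(4 + D))
(-482780 + r(y(-2)))/(84347 + (92392 + 64221)) = (-482780 + (-2176 + (4*(-2)²)² - 2160*(-2)²))/(84347 + (92392 + 64221)) = (-482780 + (-2176 + (4*4)² - 2160*4))/(84347 + 156613) = (-482780 + (-2176 + 16² - 540*16))/240960 = (-482780 + (-2176 + 256 - 8640))*(1/240960) = (-482780 - 10560)*(1/240960) = -493340*1/240960 = -24667/12048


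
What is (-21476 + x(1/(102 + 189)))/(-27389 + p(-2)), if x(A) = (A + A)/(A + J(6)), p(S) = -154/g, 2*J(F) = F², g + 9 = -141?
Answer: 4219228575/5380709711 ≈ 0.78414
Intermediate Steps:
g = -150 (g = -9 - 141 = -150)
J(F) = F²/2
p(S) = 77/75 (p(S) = -154/(-150) = -154*(-1/150) = 77/75)
x(A) = 2*A/(18 + A) (x(A) = (A + A)/(A + (½)*6²) = (2*A)/(A + (½)*36) = (2*A)/(A + 18) = (2*A)/(18 + A) = 2*A/(18 + A))
(-21476 + x(1/(102 + 189)))/(-27389 + p(-2)) = (-21476 + 2/((102 + 189)*(18 + 1/(102 + 189))))/(-27389 + 77/75) = (-21476 + 2/(291*(18 + 1/291)))/(-2054098/75) = (-21476 + 2*(1/291)/(18 + 1/291))*(-75/2054098) = (-21476 + 2*(1/291)/(5239/291))*(-75/2054098) = (-21476 + 2*(1/291)*(291/5239))*(-75/2054098) = (-21476 + 2/5239)*(-75/2054098) = -112512762/5239*(-75/2054098) = 4219228575/5380709711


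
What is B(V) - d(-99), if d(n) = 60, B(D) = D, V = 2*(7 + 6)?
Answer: -34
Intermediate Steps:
V = 26 (V = 2*13 = 26)
B(V) - d(-99) = 26 - 1*60 = 26 - 60 = -34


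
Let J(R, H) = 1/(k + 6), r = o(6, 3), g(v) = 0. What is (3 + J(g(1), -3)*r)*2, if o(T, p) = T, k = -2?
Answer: 9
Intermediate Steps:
r = 6
J(R, H) = ¼ (J(R, H) = 1/(-2 + 6) = 1/4 = ¼)
(3 + J(g(1), -3)*r)*2 = (3 + (¼)*6)*2 = (3 + 3/2)*2 = (9/2)*2 = 9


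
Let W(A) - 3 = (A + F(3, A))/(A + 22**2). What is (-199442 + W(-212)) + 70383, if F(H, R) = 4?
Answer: -2193965/17 ≈ -1.2906e+5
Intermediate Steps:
W(A) = 3 + (4 + A)/(484 + A) (W(A) = 3 + (A + 4)/(A + 22**2) = 3 + (4 + A)/(A + 484) = 3 + (4 + A)/(484 + A))
(-199442 + W(-212)) + 70383 = (-199442 + 4*(364 - 212)/(484 - 212)) + 70383 = (-199442 + 4*152/272) + 70383 = (-199442 + 4*(1/272)*152) + 70383 = (-199442 + 38/17) + 70383 = -3390476/17 + 70383 = -2193965/17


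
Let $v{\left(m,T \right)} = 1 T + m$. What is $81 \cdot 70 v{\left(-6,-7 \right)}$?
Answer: $-73710$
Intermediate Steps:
$v{\left(m,T \right)} = T + m$
$81 \cdot 70 v{\left(-6,-7 \right)} = 81 \cdot 70 \left(-7 - 6\right) = 5670 \left(-13\right) = -73710$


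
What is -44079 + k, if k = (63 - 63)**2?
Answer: -44079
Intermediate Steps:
k = 0 (k = 0**2 = 0)
-44079 + k = -44079 + 0 = -44079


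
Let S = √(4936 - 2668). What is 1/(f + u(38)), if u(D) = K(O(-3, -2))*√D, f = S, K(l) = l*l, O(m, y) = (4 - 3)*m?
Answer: 1/(9*(√38 + 2*√7)) ≈ 0.0096990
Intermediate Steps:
O(m, y) = m (O(m, y) = 1*m = m)
S = 18*√7 (S = √2268 = 18*√7 ≈ 47.624)
K(l) = l²
f = 18*√7 ≈ 47.624
u(D) = 9*√D (u(D) = (-3)²*√D = 9*√D)
1/(f + u(38)) = 1/(18*√7 + 9*√38) = 1/(9*√38 + 18*√7)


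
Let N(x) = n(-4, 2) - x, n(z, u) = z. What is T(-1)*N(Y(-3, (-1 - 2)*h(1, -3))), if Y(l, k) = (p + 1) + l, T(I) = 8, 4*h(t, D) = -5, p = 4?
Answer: -48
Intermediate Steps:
h(t, D) = -5/4 (h(t, D) = (1/4)*(-5) = -5/4)
Y(l, k) = 5 + l (Y(l, k) = (4 + 1) + l = 5 + l)
N(x) = -4 - x
T(-1)*N(Y(-3, (-1 - 2)*h(1, -3))) = 8*(-4 - (5 - 3)) = 8*(-4 - 1*2) = 8*(-4 - 2) = 8*(-6) = -48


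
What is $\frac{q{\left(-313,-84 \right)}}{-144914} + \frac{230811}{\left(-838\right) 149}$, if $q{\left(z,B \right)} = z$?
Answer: $- \frac{8352165862}{4523562967} \approx -1.8464$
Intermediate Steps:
$\frac{q{\left(-313,-84 \right)}}{-144914} + \frac{230811}{\left(-838\right) 149} = - \frac{313}{-144914} + \frac{230811}{\left(-838\right) 149} = \left(-313\right) \left(- \frac{1}{144914}\right) + \frac{230811}{-124862} = \frac{313}{144914} + 230811 \left(- \frac{1}{124862}\right) = \frac{313}{144914} - \frac{230811}{124862} = - \frac{8352165862}{4523562967}$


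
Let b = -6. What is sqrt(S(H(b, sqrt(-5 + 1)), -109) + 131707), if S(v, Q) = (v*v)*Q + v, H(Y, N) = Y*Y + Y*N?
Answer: sqrt(6175 + 94164*I) ≈ 224.21 + 209.99*I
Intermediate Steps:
H(Y, N) = Y**2 + N*Y
S(v, Q) = v + Q*v**2 (S(v, Q) = v**2*Q + v = Q*v**2 + v = v + Q*v**2)
sqrt(S(H(b, sqrt(-5 + 1)), -109) + 131707) = sqrt((-6*(sqrt(-5 + 1) - 6))*(1 - (-654)*(sqrt(-5 + 1) - 6)) + 131707) = sqrt((-6*(sqrt(-4) - 6))*(1 - (-654)*(sqrt(-4) - 6)) + 131707) = sqrt((-6*(2*I - 6))*(1 - (-654)*(2*I - 6)) + 131707) = sqrt((-6*(-6 + 2*I))*(1 - (-654)*(-6 + 2*I)) + 131707) = sqrt((36 - 12*I)*(1 - 109*(36 - 12*I)) + 131707) = sqrt((36 - 12*I)*(1 + (-3924 + 1308*I)) + 131707) = sqrt((36 - 12*I)*(-3923 + 1308*I) + 131707) = sqrt((-3923 + 1308*I)*(36 - 12*I) + 131707) = sqrt(131707 + (-3923 + 1308*I)*(36 - 12*I))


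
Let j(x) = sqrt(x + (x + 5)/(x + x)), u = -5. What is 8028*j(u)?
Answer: 8028*I*sqrt(5) ≈ 17951.0*I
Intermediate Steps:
j(x) = sqrt(x + (5 + x)/(2*x)) (j(x) = sqrt(x + (5 + x)/((2*x))) = sqrt(x + (5 + x)*(1/(2*x))) = sqrt(x + (5 + x)/(2*x)))
8028*j(u) = 8028*(sqrt(2 + 4*(-5) + 10/(-5))/2) = 8028*(sqrt(2 - 20 + 10*(-1/5))/2) = 8028*(sqrt(2 - 20 - 2)/2) = 8028*(sqrt(-20)/2) = 8028*((2*I*sqrt(5))/2) = 8028*(I*sqrt(5)) = 8028*I*sqrt(5)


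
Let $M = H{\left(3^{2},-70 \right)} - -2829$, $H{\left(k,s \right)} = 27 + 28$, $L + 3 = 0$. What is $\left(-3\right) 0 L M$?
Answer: $0$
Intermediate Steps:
$L = -3$ ($L = -3 + 0 = -3$)
$H{\left(k,s \right)} = 55$
$M = 2884$ ($M = 55 - -2829 = 55 + 2829 = 2884$)
$\left(-3\right) 0 L M = \left(-3\right) 0 \left(-3\right) 2884 = 0 \left(-3\right) 2884 = 0 \cdot 2884 = 0$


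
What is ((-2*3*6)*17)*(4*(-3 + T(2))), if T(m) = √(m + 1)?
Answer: 7344 - 2448*√3 ≈ 3103.9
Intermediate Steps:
T(m) = √(1 + m)
((-2*3*6)*17)*(4*(-3 + T(2))) = ((-2*3*6)*17)*(4*(-3 + √(1 + 2))) = (-6*6*17)*(4*(-3 + √3)) = (-36*17)*(-12 + 4*√3) = -612*(-12 + 4*√3) = 7344 - 2448*√3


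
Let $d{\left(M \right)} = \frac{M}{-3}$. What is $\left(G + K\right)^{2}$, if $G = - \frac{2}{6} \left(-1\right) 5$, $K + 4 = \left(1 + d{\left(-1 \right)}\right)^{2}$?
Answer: $\frac{25}{81} \approx 0.30864$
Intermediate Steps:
$d{\left(M \right)} = - \frac{M}{3}$ ($d{\left(M \right)} = M \left(- \frac{1}{3}\right) = - \frac{M}{3}$)
$K = - \frac{20}{9}$ ($K = -4 + \left(1 - - \frac{1}{3}\right)^{2} = -4 + \left(1 + \frac{1}{3}\right)^{2} = -4 + \left(\frac{4}{3}\right)^{2} = -4 + \frac{16}{9} = - \frac{20}{9} \approx -2.2222$)
$G = \frac{5}{3}$ ($G = \left(-2\right) \frac{1}{6} \left(-1\right) 5 = \left(- \frac{1}{3}\right) \left(-1\right) 5 = \frac{1}{3} \cdot 5 = \frac{5}{3} \approx 1.6667$)
$\left(G + K\right)^{2} = \left(\frac{5}{3} - \frac{20}{9}\right)^{2} = \left(- \frac{5}{9}\right)^{2} = \frac{25}{81}$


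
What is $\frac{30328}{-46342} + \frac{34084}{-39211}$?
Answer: $- \frac{81432704}{53444593} \approx -1.5237$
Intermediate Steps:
$\frac{30328}{-46342} + \frac{34084}{-39211} = 30328 \left(- \frac{1}{46342}\right) + 34084 \left(- \frac{1}{39211}\right) = - \frac{892}{1363} - \frac{34084}{39211} = - \frac{81432704}{53444593}$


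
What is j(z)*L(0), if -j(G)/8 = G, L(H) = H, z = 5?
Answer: 0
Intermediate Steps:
j(G) = -8*G
j(z)*L(0) = -8*5*0 = -40*0 = 0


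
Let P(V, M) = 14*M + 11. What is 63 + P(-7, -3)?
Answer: 32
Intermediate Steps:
P(V, M) = 11 + 14*M
63 + P(-7, -3) = 63 + (11 + 14*(-3)) = 63 + (11 - 42) = 63 - 31 = 32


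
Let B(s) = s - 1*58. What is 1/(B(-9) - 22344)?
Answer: -1/22411 ≈ -4.4621e-5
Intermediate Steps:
B(s) = -58 + s (B(s) = s - 58 = -58 + s)
1/(B(-9) - 22344) = 1/((-58 - 9) - 22344) = 1/(-67 - 22344) = 1/(-22411) = -1/22411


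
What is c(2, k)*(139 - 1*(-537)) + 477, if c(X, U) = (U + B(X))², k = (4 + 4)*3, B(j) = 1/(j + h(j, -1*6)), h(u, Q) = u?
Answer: 1592029/4 ≈ 3.9801e+5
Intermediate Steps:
B(j) = 1/(2*j) (B(j) = 1/(j + j) = 1/(2*j))
k = 24 (k = 8*3 = 24)
c(X, U) = (U + 1/(2*X))²
c(2, k)*(139 - 1*(-537)) + 477 = (24 + (½)/2)²*(139 - 1*(-537)) + 477 = (24 + (½)*(½))²*(139 + 537) + 477 = (24 + ¼)²*676 + 477 = (97/4)²*676 + 477 = (9409/16)*676 + 477 = 1590121/4 + 477 = 1592029/4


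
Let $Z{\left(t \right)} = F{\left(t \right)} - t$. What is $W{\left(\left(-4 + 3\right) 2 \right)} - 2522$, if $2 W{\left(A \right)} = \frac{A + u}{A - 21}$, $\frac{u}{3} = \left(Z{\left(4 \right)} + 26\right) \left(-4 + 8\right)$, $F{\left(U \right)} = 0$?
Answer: $- \frac{58137}{23} \approx -2527.7$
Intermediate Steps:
$Z{\left(t \right)} = - t$ ($Z{\left(t \right)} = 0 - t = - t$)
$u = 264$ ($u = 3 \left(\left(-1\right) 4 + 26\right) \left(-4 + 8\right) = 3 \left(-4 + 26\right) 4 = 3 \cdot 22 \cdot 4 = 3 \cdot 88 = 264$)
$W{\left(A \right)} = \frac{264 + A}{2 \left(-21 + A\right)}$ ($W{\left(A \right)} = \frac{\left(A + 264\right) \frac{1}{A - 21}}{2} = \frac{\left(264 + A\right) \frac{1}{-21 + A}}{2} = \frac{\frac{1}{-21 + A} \left(264 + A\right)}{2} = \frac{264 + A}{2 \left(-21 + A\right)}$)
$W{\left(\left(-4 + 3\right) 2 \right)} - 2522 = \frac{264 + \left(-4 + 3\right) 2}{2 \left(-21 + \left(-4 + 3\right) 2\right)} - 2522 = \frac{264 - 2}{2 \left(-21 - 2\right)} - 2522 = \frac{1}{2} \frac{1}{-23} \cdot 262 - 2522 = \frac{1}{2} \left(- \frac{1}{23}\right) 262 - 2522 = - \frac{131}{23} - 2522 = - \frac{58137}{23}$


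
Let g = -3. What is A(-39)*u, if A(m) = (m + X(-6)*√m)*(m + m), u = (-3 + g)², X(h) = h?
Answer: 109512 + 16848*I*√39 ≈ 1.0951e+5 + 1.0522e+5*I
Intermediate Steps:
u = 36 (u = (-3 - 3)² = (-6)² = 36)
A(m) = 2*m*(m - 6*√m) (A(m) = (m - 6*√m)*(m + m) = (m - 6*√m)*(2*m) = 2*m*(m - 6*√m))
A(-39)*u = (-(-468)*I*√39 + 2*(-39)²)*36 = (-(-468)*I*√39 + 2*1521)*36 = (468*I*√39 + 3042)*36 = (3042 + 468*I*√39)*36 = 109512 + 16848*I*√39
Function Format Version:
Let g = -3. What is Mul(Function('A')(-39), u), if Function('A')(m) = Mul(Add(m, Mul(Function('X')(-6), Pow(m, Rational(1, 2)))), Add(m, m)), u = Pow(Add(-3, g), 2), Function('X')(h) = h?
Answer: Add(109512, Mul(16848, I, Pow(39, Rational(1, 2)))) ≈ Add(1.0951e+5, Mul(1.0522e+5, I))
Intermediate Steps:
u = 36 (u = Pow(Add(-3, -3), 2) = Pow(-6, 2) = 36)
Function('A')(m) = Mul(2, m, Add(m, Mul(-6, Pow(m, Rational(1, 2))))) (Function('A')(m) = Mul(Add(m, Mul(-6, Pow(m, Rational(1, 2)))), Add(m, m)) = Mul(Add(m, Mul(-6, Pow(m, Rational(1, 2)))), Mul(2, m)) = Mul(2, m, Add(m, Mul(-6, Pow(m, Rational(1, 2))))))
Mul(Function('A')(-39), u) = Mul(Add(Mul(-12, Pow(-39, Rational(3, 2))), Mul(2, Pow(-39, 2))), 36) = Mul(Add(Mul(-12, Mul(-39, I, Pow(39, Rational(1, 2)))), Mul(2, 1521)), 36) = Mul(Add(Mul(468, I, Pow(39, Rational(1, 2))), 3042), 36) = Mul(Add(3042, Mul(468, I, Pow(39, Rational(1, 2)))), 36) = Add(109512, Mul(16848, I, Pow(39, Rational(1, 2))))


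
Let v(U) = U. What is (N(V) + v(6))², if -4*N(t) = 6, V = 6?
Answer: 81/4 ≈ 20.250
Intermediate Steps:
N(t) = -3/2 (N(t) = -¼*6 = -3/2)
(N(V) + v(6))² = (-3/2 + 6)² = (9/2)² = 81/4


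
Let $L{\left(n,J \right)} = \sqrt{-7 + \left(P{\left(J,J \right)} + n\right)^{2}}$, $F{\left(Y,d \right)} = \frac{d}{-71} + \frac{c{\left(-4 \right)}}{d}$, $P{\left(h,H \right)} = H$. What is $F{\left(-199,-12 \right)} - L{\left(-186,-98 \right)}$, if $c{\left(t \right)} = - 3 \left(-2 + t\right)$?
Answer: $- \frac{189}{142} - 3 \sqrt{8961} \approx -285.32$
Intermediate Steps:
$c{\left(t \right)} = 6 - 3 t$
$F{\left(Y,d \right)} = \frac{18}{d} - \frac{d}{71}$ ($F{\left(Y,d \right)} = \frac{d}{-71} + \frac{6 - -12}{d} = d \left(- \frac{1}{71}\right) + \frac{6 + 12}{d} = - \frac{d}{71} + \frac{18}{d} = \frac{18}{d} - \frac{d}{71}$)
$L{\left(n,J \right)} = \sqrt{-7 + \left(J + n\right)^{2}}$
$F{\left(-199,-12 \right)} - L{\left(-186,-98 \right)} = \left(\frac{18}{-12} - - \frac{12}{71}\right) - \sqrt{-7 + \left(-98 - 186\right)^{2}} = \left(18 \left(- \frac{1}{12}\right) + \frac{12}{71}\right) - \sqrt{-7 + \left(-284\right)^{2}} = \left(- \frac{3}{2} + \frac{12}{71}\right) - \sqrt{-7 + 80656} = - \frac{189}{142} - \sqrt{80649} = - \frac{189}{142} - 3 \sqrt{8961}$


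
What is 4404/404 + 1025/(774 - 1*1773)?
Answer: 996374/100899 ≈ 9.8750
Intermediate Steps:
4404/404 + 1025/(774 - 1*1773) = 4404*(1/404) + 1025/(774 - 1773) = 1101/101 + 1025/(-999) = 1101/101 + 1025*(-1/999) = 1101/101 - 1025/999 = 996374/100899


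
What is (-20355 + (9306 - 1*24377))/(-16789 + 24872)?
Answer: -35426/8083 ≈ -4.3828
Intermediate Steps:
(-20355 + (9306 - 1*24377))/(-16789 + 24872) = (-20355 + (9306 - 24377))/8083 = (-20355 - 15071)*(1/8083) = -35426*1/8083 = -35426/8083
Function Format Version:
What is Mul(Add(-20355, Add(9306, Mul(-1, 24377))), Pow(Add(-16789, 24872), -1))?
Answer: Rational(-35426, 8083) ≈ -4.3828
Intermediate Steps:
Mul(Add(-20355, Add(9306, Mul(-1, 24377))), Pow(Add(-16789, 24872), -1)) = Mul(Add(-20355, Add(9306, -24377)), Pow(8083, -1)) = Mul(Add(-20355, -15071), Rational(1, 8083)) = Mul(-35426, Rational(1, 8083)) = Rational(-35426, 8083)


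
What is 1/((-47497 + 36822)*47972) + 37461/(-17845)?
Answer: -3836763864989/1827688825900 ≈ -2.0992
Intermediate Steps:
1/((-47497 + 36822)*47972) + 37461/(-17845) = (1/47972)/(-10675) + 37461*(-1/17845) = -1/10675*1/47972 - 37461/17845 = -1/512101100 - 37461/17845 = -3836763864989/1827688825900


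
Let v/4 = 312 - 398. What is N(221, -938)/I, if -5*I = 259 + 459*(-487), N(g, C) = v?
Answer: -860/111637 ≈ -0.0077035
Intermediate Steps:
v = -344 (v = 4*(312 - 398) = 4*(-86) = -344)
N(g, C) = -344
I = 223274/5 (I = -(259 + 459*(-487))/5 = -(259 - 223533)/5 = -⅕*(-223274) = 223274/5 ≈ 44655.)
N(221, -938)/I = -344/223274/5 = -344*5/223274 = -860/111637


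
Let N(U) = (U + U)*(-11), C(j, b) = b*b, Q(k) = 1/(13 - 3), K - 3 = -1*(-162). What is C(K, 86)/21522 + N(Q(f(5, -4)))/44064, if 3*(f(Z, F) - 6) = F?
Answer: 15973039/46487520 ≈ 0.34360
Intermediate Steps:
f(Z, F) = 6 + F/3
K = 165 (K = 3 - 1*(-162) = 3 + 162 = 165)
Q(k) = 1/10
C(j, b) = b**2
N(U) = -22*U (N(U) = (2*U)*(-11) = -22*U)
C(K, 86)/21522 + N(Q(f(5, -4)))/44064 = 86**2/21522 - 22*1/10/44064 = 7396*(1/21522) - 11/5*1/44064 = 3698/10761 - 11/220320 = 15973039/46487520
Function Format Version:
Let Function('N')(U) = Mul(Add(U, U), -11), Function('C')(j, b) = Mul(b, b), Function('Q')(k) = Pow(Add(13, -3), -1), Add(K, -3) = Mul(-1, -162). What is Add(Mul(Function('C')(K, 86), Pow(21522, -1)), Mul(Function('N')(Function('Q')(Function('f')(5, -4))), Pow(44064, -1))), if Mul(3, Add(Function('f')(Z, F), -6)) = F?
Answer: Rational(15973039, 46487520) ≈ 0.34360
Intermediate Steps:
Function('f')(Z, F) = Add(6, Mul(Rational(1, 3), F))
K = 165 (K = Add(3, Mul(-1, -162)) = Add(3, 162) = 165)
Function('Q')(k) = Rational(1, 10) (Function('Q')(k) = Pow(10, -1) = Rational(1, 10))
Function('C')(j, b) = Pow(b, 2)
Function('N')(U) = Mul(-22, U) (Function('N')(U) = Mul(Mul(2, U), -11) = Mul(-22, U))
Add(Mul(Function('C')(K, 86), Pow(21522, -1)), Mul(Function('N')(Function('Q')(Function('f')(5, -4))), Pow(44064, -1))) = Add(Mul(Pow(86, 2), Pow(21522, -1)), Mul(Mul(-22, Rational(1, 10)), Pow(44064, -1))) = Add(Mul(7396, Rational(1, 21522)), Mul(Rational(-11, 5), Rational(1, 44064))) = Add(Rational(3698, 10761), Rational(-11, 220320)) = Rational(15973039, 46487520)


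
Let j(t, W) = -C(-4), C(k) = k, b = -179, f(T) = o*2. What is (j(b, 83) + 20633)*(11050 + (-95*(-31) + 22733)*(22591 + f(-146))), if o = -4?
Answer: 11967341075388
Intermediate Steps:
f(T) = -8 (f(T) = -4*2 = -8)
j(t, W) = 4 (j(t, W) = -1*(-4) = 4)
(j(b, 83) + 20633)*(11050 + (-95*(-31) + 22733)*(22591 + f(-146))) = (4 + 20633)*(11050 + (-95*(-31) + 22733)*(22591 - 8)) = 20637*(11050 + (2945 + 22733)*22583) = 20637*(11050 + 25678*22583) = 20637*(11050 + 579886274) = 20637*579897324 = 11967341075388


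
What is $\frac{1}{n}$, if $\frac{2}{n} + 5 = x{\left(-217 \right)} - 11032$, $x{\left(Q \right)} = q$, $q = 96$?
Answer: $- \frac{10941}{2} \approx -5470.5$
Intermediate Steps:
$x{\left(Q \right)} = 96$
$n = - \frac{2}{10941}$ ($n = \frac{2}{-5 + \left(96 - 11032\right)} = \frac{2}{-5 - 10936} = \frac{2}{-10941} = 2 \left(- \frac{1}{10941}\right) = - \frac{2}{10941} \approx -0.0001828$)
$\frac{1}{n} = \frac{1}{- \frac{2}{10941}} = - \frac{10941}{2}$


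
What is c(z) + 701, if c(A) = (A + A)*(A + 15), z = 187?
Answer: 76249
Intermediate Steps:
c(A) = 2*A*(15 + A) (c(A) = (2*A)*(15 + A) = 2*A*(15 + A))
c(z) + 701 = 2*187*(15 + 187) + 701 = 2*187*202 + 701 = 75548 + 701 = 76249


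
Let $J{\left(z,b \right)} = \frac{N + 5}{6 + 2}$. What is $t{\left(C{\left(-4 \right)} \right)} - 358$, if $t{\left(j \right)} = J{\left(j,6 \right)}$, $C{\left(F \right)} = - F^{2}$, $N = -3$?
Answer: $- \frac{1431}{4} \approx -357.75$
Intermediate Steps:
$J{\left(z,b \right)} = \frac{1}{4}$ ($J{\left(z,b \right)} = \frac{-3 + 5}{6 + 2} = \frac{2}{8} = 2 \cdot \frac{1}{8} = \frac{1}{4}$)
$t{\left(j \right)} = \frac{1}{4}$
$t{\left(C{\left(-4 \right)} \right)} - 358 = \frac{1}{4} - 358 = - \frac{1431}{4}$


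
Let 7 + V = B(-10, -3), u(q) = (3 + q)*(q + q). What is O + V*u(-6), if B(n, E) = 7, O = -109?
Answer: -109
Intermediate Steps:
u(q) = 2*q*(3 + q) (u(q) = (3 + q)*(2*q) = 2*q*(3 + q))
V = 0 (V = -7 + 7 = 0)
O + V*u(-6) = -109 + 0*(2*(-6)*(3 - 6)) = -109 + 0*(2*(-6)*(-3)) = -109 + 0*36 = -109 + 0 = -109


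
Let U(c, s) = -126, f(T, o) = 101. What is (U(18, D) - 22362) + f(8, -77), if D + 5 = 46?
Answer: -22387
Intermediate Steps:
D = 41 (D = -5 + 46 = 41)
(U(18, D) - 22362) + f(8, -77) = (-126 - 22362) + 101 = -22488 + 101 = -22387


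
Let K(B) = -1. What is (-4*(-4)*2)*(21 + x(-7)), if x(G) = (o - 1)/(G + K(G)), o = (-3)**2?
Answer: 640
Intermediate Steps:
o = 9
x(G) = 8/(-1 + G) (x(G) = (9 - 1)/(G - 1) = 8/(-1 + G))
(-4*(-4)*2)*(21 + x(-7)) = (-4*(-4)*2)*(21 + 8/(-1 - 7)) = (16*2)*(21 + 8/(-8)) = 32*(21 + 8*(-1/8)) = 32*(21 - 1) = 32*20 = 640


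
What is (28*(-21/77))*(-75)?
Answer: 6300/11 ≈ 572.73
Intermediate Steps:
(28*(-21/77))*(-75) = (28*(-21*1/77))*(-75) = (28*(-3/11))*(-75) = -84/11*(-75) = 6300/11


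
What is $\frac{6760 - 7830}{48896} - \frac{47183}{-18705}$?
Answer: $\frac{39431821}{15768960} \approx 2.5006$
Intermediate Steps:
$\frac{6760 - 7830}{48896} - \frac{47183}{-18705} = \left(-1070\right) \frac{1}{48896} - - \frac{1627}{645} = - \frac{535}{24448} + \frac{1627}{645} = \frac{39431821}{15768960}$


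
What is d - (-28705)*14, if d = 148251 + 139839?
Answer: 689960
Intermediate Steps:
d = 288090
d - (-28705)*14 = 288090 - (-28705)*14 = 288090 - 1*(-401870) = 288090 + 401870 = 689960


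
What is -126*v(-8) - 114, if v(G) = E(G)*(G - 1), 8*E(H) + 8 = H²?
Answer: 7824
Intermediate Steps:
E(H) = -1 + H²/8
v(G) = (-1 + G)*(-1 + G²/8) (v(G) = (-1 + G²/8)*(G - 1) = (-1 + G²/8)*(-1 + G) = (-1 + G)*(-1 + G²/8))
-126*v(-8) - 114 = -63*(-1 - 8)*(-8 + (-8)²)/4 - 114 = -63*(-9)*(-8 + 64)/4 - 114 = -63*(-9)*56/4 - 114 = -126*(-63) - 114 = 7938 - 114 = 7824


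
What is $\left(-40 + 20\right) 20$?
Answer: $-400$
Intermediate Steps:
$\left(-40 + 20\right) 20 = \left(-20\right) 20 = -400$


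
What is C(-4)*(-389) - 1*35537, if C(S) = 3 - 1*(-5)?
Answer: -38649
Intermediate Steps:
C(S) = 8 (C(S) = 3 + 5 = 8)
C(-4)*(-389) - 1*35537 = 8*(-389) - 1*35537 = -3112 - 35537 = -38649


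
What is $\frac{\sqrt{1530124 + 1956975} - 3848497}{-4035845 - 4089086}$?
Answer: $\frac{3848497}{8124931} - \frac{11 \sqrt{28819}}{8124931} \approx 0.47344$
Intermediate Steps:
$\frac{\sqrt{1530124 + 1956975} - 3848497}{-4035845 - 4089086} = \frac{\sqrt{3487099} - 3848497}{-8124931} = \left(11 \sqrt{28819} - 3848497\right) \left(- \frac{1}{8124931}\right) = \left(-3848497 + 11 \sqrt{28819}\right) \left(- \frac{1}{8124931}\right) = \frac{3848497}{8124931} - \frac{11 \sqrt{28819}}{8124931}$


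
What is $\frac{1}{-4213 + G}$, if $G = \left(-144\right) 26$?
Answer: $- \frac{1}{7957} \approx -0.00012568$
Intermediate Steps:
$G = -3744$
$\frac{1}{-4213 + G} = \frac{1}{-4213 - 3744} = \frac{1}{-7957} = - \frac{1}{7957}$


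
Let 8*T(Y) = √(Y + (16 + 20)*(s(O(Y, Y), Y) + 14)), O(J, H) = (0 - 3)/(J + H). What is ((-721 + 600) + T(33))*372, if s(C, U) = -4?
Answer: -45012 + 93*√393/2 ≈ -44090.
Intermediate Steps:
O(J, H) = -3/(H + J)
T(Y) = √(360 + Y)/8 (T(Y) = √(Y + (16 + 20)*(-4 + 14))/8 = √(Y + 36*10)/8 = √(Y + 360)/8 = √(360 + Y)/8)
((-721 + 600) + T(33))*372 = ((-721 + 600) + √(360 + 33)/8)*372 = (-121 + √393/8)*372 = -45012 + 93*√393/2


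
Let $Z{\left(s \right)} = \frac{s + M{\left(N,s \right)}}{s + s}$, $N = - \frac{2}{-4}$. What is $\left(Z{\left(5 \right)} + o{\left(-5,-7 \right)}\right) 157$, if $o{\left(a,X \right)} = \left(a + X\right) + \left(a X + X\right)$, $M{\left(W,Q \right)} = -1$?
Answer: $\frac{12874}{5} \approx 2574.8$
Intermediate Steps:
$N = \frac{1}{2}$ ($N = \left(-2\right) \left(- \frac{1}{4}\right) = \frac{1}{2} \approx 0.5$)
$Z{\left(s \right)} = \frac{-1 + s}{2 s}$ ($Z{\left(s \right)} = \frac{s - 1}{s + s} = \frac{-1 + s}{2 s}$)
$o{\left(a,X \right)} = a + 2 X + X a$ ($o{\left(a,X \right)} = \left(X + a\right) + \left(X a + X\right) = \left(X + a\right) + \left(X + X a\right) = a + 2 X + X a$)
$\left(Z{\left(5 \right)} + o{\left(-5,-7 \right)}\right) 157 = \left(\frac{-1 + 5}{2 \cdot 5} - -16\right) 157 = \left(\frac{1}{2} \cdot \frac{1}{5} \cdot 4 - -16\right) 157 = \left(\frac{2}{5} + 16\right) 157 = \frac{82}{5} \cdot 157 = \frac{12874}{5}$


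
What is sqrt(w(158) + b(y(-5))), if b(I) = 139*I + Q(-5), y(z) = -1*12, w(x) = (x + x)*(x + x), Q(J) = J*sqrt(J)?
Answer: sqrt(98188 - 5*I*sqrt(5)) ≈ 313.35 - 0.018*I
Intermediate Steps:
Q(J) = J**(3/2)
w(x) = 4*x**2 (w(x) = (2*x)*(2*x) = 4*x**2)
y(z) = -12
b(I) = 139*I - 5*I*sqrt(5) (b(I) = 139*I + (-5)**(3/2) = 139*I - 5*I*sqrt(5))
sqrt(w(158) + b(y(-5))) = sqrt(4*158**2 + (139*(-12) - 5*I*sqrt(5))) = sqrt(4*24964 + (-1668 - 5*I*sqrt(5))) = sqrt(99856 + (-1668 - 5*I*sqrt(5))) = sqrt(98188 - 5*I*sqrt(5))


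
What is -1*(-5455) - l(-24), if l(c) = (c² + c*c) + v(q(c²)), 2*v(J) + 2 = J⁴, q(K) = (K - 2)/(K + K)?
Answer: 947521519774847/220150628352 ≈ 4304.0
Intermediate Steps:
q(K) = (-2 + K)/(2*K) (q(K) = (-2 + K)/((2*K)) = (-2 + K)*(1/(2*K)) = (-2 + K)/(2*K))
v(J) = -1 + J⁴/2
l(c) = -1 + 2*c² + (-2 + c²)⁴/(32*c⁸) (l(c) = (c² + c*c) + (-1 + ((-2 + c²)/(2*(c²)))⁴/2) = (c² + c²) + (-1 + ((-2 + c²)/(2*c²))⁴/2) = 2*c² + (-1 + ((-2 + c²)⁴/(16*c⁸))/2) = 2*c² + (-1 + (-2 + c²)⁴/(32*c⁸)) = -1 + 2*c² + (-2 + c²)⁴/(32*c⁸))
-1*(-5455) - l(-24) = -1*(-5455) - (-1 + 2*(-24)² + (1/32)*(-2 + (-24)²)⁴/(-24)⁸) = 5455 - (-1 + 2*576 + (1/32)*(1/110075314176)*(-2 + 576)⁴) = 5455 - (-1 + 1152 + (1/32)*(1/110075314176)*574⁴) = 5455 - (-1 + 1152 + (1/32)*(1/110075314176)*108554434576) = 5455 - (-1 + 1152 + 6784652161/220150628352) = 5455 - 1*253400157885313/220150628352 = 5455 - 253400157885313/220150628352 = 947521519774847/220150628352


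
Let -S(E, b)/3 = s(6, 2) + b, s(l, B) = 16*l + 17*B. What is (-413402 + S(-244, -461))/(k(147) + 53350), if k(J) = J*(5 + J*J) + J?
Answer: -412409/3230755 ≈ -0.12765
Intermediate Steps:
k(J) = J + J*(5 + J²) (k(J) = J*(5 + J²) + J = J + J*(5 + J²))
S(E, b) = -390 - 3*b (S(E, b) = -3*((16*6 + 17*2) + b) = -3*((96 + 34) + b) = -3*(130 + b) = -390 - 3*b)
(-413402 + S(-244, -461))/(k(147) + 53350) = (-413402 + (-390 - 3*(-461)))/(147*(6 + 147²) + 53350) = (-413402 + (-390 + 1383))/(147*(6 + 21609) + 53350) = (-413402 + 993)/(147*21615 + 53350) = -412409/(3177405 + 53350) = -412409/3230755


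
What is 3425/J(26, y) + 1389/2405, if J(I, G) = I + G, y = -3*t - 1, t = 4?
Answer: 635014/2405 ≈ 264.04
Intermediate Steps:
y = -13 (y = -3*4 - 1 = -12 - 1 = -13)
J(I, G) = G + I
3425/J(26, y) + 1389/2405 = 3425/(-13 + 26) + 1389/2405 = 3425/13 + 1389*(1/2405) = 3425*(1/13) + 1389/2405 = 3425/13 + 1389/2405 = 635014/2405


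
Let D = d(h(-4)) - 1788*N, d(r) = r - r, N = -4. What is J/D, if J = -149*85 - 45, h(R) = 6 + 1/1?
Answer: -6355/3576 ≈ -1.7771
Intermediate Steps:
h(R) = 7 (h(R) = 6 + 1 = 7)
d(r) = 0
J = -12710 (J = -12665 - 45 = -12710)
D = 7152 (D = 0 - 1788*(-4) = 0 - 149*(-48) = 0 + 7152 = 7152)
J/D = -12710/7152 = -12710*1/7152 = -6355/3576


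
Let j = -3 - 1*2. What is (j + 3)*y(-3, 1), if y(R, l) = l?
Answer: -2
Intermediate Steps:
j = -5 (j = -3 - 2 = -5)
(j + 3)*y(-3, 1) = (-5 + 3)*1 = -2*1 = -2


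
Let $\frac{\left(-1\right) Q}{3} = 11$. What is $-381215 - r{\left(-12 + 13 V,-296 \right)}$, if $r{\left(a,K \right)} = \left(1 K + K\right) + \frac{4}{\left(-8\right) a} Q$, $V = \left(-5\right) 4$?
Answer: $- \frac{207058879}{544} \approx -3.8062 \cdot 10^{5}$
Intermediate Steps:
$Q = -33$ ($Q = \left(-3\right) 11 = -33$)
$V = -20$
$r{\left(a,K \right)} = 2 K + \frac{33}{2 a}$ ($r{\left(a,K \right)} = \left(1 K + K\right) + \frac{4}{\left(-8\right) a} \left(-33\right) = \left(K + K\right) + 4 \left(- \frac{1}{8 a}\right) \left(-33\right) = 2 K + - \frac{1}{2 a} \left(-33\right) = 2 K + \frac{33}{2 a}$)
$-381215 - r{\left(-12 + 13 V,-296 \right)} = -381215 - \left(2 \left(-296\right) + \frac{33}{2 \left(-12 + 13 \left(-20\right)\right)}\right) = -381215 - \left(-592 + \frac{33}{2 \left(-12 - 260\right)}\right) = -381215 - \left(-592 + \frac{33}{2 \left(-272\right)}\right) = -381215 - \left(-592 + \frac{33}{2} \left(- \frac{1}{272}\right)\right) = -381215 - \left(-592 - \frac{33}{544}\right) = -381215 - - \frac{322081}{544} = -381215 + \frac{322081}{544} = - \frac{207058879}{544}$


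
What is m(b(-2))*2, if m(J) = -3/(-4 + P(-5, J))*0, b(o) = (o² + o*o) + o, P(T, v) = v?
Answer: 0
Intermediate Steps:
b(o) = o + 2*o² (b(o) = (o² + o²) + o = 2*o² + o = o + 2*o²)
m(J) = 0 (m(J) = -3/(-4 + J)*0 = 0)
m(b(-2))*2 = 0*2 = 0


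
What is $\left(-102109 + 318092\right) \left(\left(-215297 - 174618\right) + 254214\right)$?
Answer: $-29309109083$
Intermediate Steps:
$\left(-102109 + 318092\right) \left(\left(-215297 - 174618\right) + 254214\right) = 215983 \left(\left(-215297 - 174618\right) + 254214\right) = 215983 \left(-389915 + 254214\right) = 215983 \left(-135701\right) = -29309109083$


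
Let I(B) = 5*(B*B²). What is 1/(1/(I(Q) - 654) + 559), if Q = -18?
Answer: 29814/16666025 ≈ 0.0017889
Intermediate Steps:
I(B) = 5*B³
1/(1/(I(Q) - 654) + 559) = 1/(1/(5*(-18)³ - 654) + 559) = 1/(1/(5*(-5832) - 654) + 559) = 1/(1/(-29160 - 654) + 559) = 1/(1/(-29814) + 559) = 1/(-1/29814 + 559) = 1/(16666025/29814) = 29814/16666025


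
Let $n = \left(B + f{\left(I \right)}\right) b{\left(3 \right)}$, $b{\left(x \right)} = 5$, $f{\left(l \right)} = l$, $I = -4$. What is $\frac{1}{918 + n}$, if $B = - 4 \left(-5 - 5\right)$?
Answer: $\frac{1}{1098} \approx 0.00091075$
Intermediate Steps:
$B = 40$ ($B = \left(-4\right) \left(-10\right) = 40$)
$n = 180$ ($n = \left(40 - 4\right) 5 = 36 \cdot 5 = 180$)
$\frac{1}{918 + n} = \frac{1}{918 + 180} = \frac{1}{1098}$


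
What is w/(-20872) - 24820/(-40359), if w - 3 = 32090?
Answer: -777198347/842373048 ≈ -0.92263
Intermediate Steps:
w = 32093 (w = 3 + 32090 = 32093)
w/(-20872) - 24820/(-40359) = 32093/(-20872) - 24820/(-40359) = 32093*(-1/20872) - 24820*(-1/40359) = -32093/20872 + 24820/40359 = -777198347/842373048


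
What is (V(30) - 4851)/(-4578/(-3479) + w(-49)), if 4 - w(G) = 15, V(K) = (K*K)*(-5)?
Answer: 4647447/4813 ≈ 965.60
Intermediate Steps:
V(K) = -5*K² (V(K) = K²*(-5) = -5*K²)
w(G) = -11 (w(G) = 4 - 1*15 = 4 - 15 = -11)
(V(30) - 4851)/(-4578/(-3479) + w(-49)) = (-5*30² - 4851)/(-4578/(-3479) - 11) = (-5*900 - 4851)/(-4578*(-1/3479) - 11) = (-4500 - 4851)/(654/497 - 11) = -9351/(-4813/497) = -9351*(-497/4813) = 4647447/4813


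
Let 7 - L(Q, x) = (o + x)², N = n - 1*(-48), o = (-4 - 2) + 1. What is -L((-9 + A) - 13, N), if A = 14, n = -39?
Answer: 9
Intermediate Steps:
o = -5 (o = -6 + 1 = -5)
N = 9 (N = -39 - 1*(-48) = -39 + 48 = 9)
L(Q, x) = 7 - (-5 + x)²
-L((-9 + A) - 13, N) = -(7 - (-5 + 9)²) = -(7 - 1*4²) = -(7 - 1*16) = -(7 - 16) = -1*(-9) = 9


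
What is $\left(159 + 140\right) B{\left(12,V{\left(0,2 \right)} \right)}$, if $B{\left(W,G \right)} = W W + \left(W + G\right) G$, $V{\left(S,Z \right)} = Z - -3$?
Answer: $68471$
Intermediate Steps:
$V{\left(S,Z \right)} = 3 + Z$ ($V{\left(S,Z \right)} = Z + 3 = 3 + Z$)
$B{\left(W,G \right)} = W^{2} + G \left(G + W\right)$ ($B{\left(W,G \right)} = W^{2} + \left(G + W\right) G = W^{2} + G \left(G + W\right)$)
$\left(159 + 140\right) B{\left(12,V{\left(0,2 \right)} \right)} = \left(159 + 140\right) \left(\left(3 + 2\right)^{2} + 12^{2} + \left(3 + 2\right) 12\right) = 299 \left(5^{2} + 144 + 5 \cdot 12\right) = 299 \left(25 + 144 + 60\right) = 299 \cdot 229 = 68471$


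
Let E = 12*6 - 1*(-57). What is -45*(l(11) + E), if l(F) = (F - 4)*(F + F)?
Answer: -12735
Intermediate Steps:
E = 129 (E = 72 + 57 = 129)
l(F) = 2*F*(-4 + F) (l(F) = (-4 + F)*(2*F) = 2*F*(-4 + F))
-45*(l(11) + E) = -45*(2*11*(-4 + 11) + 129) = -45*(2*11*7 + 129) = -45*(154 + 129) = -45*283 = -12735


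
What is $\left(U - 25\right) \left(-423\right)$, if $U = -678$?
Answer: $297369$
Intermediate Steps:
$\left(U - 25\right) \left(-423\right) = \left(-678 - 25\right) \left(-423\right) = \left(-703\right) \left(-423\right) = 297369$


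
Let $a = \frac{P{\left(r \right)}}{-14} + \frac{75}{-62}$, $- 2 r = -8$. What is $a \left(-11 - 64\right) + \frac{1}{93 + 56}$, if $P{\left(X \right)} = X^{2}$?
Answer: $\frac{11410109}{64666} \approx 176.45$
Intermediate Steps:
$r = 4$ ($r = \left(- \frac{1}{2}\right) \left(-8\right) = 4$)
$a = - \frac{1021}{434}$ ($a = \frac{4^{2}}{-14} + \frac{75}{-62} = 16 \left(- \frac{1}{14}\right) + 75 \left(- \frac{1}{62}\right) = - \frac{8}{7} - \frac{75}{62} = - \frac{1021}{434} \approx -2.3525$)
$a \left(-11 - 64\right) + \frac{1}{93 + 56} = - \frac{1021 \left(-11 - 64\right)}{434} + \frac{1}{93 + 56} = \left(- \frac{1021}{434}\right) \left(-75\right) + \frac{1}{149} = \frac{76575}{434} + \frac{1}{149} = \frac{11410109}{64666}$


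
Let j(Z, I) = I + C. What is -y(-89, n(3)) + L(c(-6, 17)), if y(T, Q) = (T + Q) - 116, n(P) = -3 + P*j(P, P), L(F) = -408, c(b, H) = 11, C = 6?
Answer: -227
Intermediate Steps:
j(Z, I) = 6 + I (j(Z, I) = I + 6 = 6 + I)
n(P) = -3 + P*(6 + P)
y(T, Q) = -116 + Q + T (y(T, Q) = (Q + T) - 116 = -116 + Q + T)
-y(-89, n(3)) + L(c(-6, 17)) = -(-116 + (-3 + 3*(6 + 3)) - 89) - 408 = -(-116 + (-3 + 3*9) - 89) - 408 = -(-116 + (-3 + 27) - 89) - 408 = -(-116 + 24 - 89) - 408 = -1*(-181) - 408 = 181 - 408 = -227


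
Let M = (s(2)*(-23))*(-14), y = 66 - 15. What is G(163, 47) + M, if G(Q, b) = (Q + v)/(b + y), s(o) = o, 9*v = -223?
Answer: 284626/441 ≈ 645.41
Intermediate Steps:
v = -223/9 (v = (⅑)*(-223) = -223/9 ≈ -24.778)
y = 51
G(Q, b) = (-223/9 + Q)/(51 + b) (G(Q, b) = (Q - 223/9)/(b + 51) = (-223/9 + Q)/(51 + b))
M = 644 (M = (2*(-23))*(-14) = -46*(-14) = 644)
G(163, 47) + M = (-223/9 + 163)/(51 + 47) + 644 = (1244/9)/98 + 644 = (1/98)*(1244/9) + 644 = 622/441 + 644 = 284626/441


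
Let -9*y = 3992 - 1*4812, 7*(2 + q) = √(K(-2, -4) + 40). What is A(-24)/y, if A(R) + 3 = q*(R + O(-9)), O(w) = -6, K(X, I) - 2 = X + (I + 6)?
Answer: 513/820 - 27*√42/574 ≈ 0.32077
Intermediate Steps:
K(X, I) = 8 + I + X (K(X, I) = 2 + (X + (I + 6)) = 2 + (X + (6 + I)) = 2 + (6 + I + X) = 8 + I + X)
q = -2 + √42/7 (q = -2 + √((8 - 4 - 2) + 40)/7 = -2 + √(2 + 40)/7 = -2 + √42/7 ≈ -1.0742)
A(R) = -3 + (-6 + R)*(-2 + √42/7) (A(R) = -3 + (-2 + √42/7)*(R - 6) = -3 + (-2 + √42/7)*(-6 + R) = -3 + (-6 + R)*(-2 + √42/7))
y = 820/9 (y = -(3992 - 1*4812)/9 = -(3992 - 4812)/9 = -⅑*(-820) = 820/9 ≈ 91.111)
A(-24)/y = (9 - 6*√42/7 - ⅐*(-24)*(14 - √42))/(820/9) = (9 - 6*√42/7 + (48 - 24*√42/7))*(9/820) = (57 - 30*√42/7)*(9/820) = 513/820 - 27*√42/574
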